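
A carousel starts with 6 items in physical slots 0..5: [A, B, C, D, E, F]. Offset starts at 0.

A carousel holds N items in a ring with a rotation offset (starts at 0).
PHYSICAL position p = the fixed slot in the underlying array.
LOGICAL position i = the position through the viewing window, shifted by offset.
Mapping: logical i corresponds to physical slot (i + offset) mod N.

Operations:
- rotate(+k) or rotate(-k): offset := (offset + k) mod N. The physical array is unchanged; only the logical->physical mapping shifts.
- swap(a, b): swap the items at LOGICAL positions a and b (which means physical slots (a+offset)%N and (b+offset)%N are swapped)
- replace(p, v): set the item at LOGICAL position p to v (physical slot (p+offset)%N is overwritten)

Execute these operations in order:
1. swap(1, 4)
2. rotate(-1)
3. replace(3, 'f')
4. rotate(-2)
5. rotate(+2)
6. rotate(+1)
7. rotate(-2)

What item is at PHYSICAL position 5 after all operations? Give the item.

Answer: F

Derivation:
After op 1 (swap(1, 4)): offset=0, physical=[A,E,C,D,B,F], logical=[A,E,C,D,B,F]
After op 2 (rotate(-1)): offset=5, physical=[A,E,C,D,B,F], logical=[F,A,E,C,D,B]
After op 3 (replace(3, 'f')): offset=5, physical=[A,E,f,D,B,F], logical=[F,A,E,f,D,B]
After op 4 (rotate(-2)): offset=3, physical=[A,E,f,D,B,F], logical=[D,B,F,A,E,f]
After op 5 (rotate(+2)): offset=5, physical=[A,E,f,D,B,F], logical=[F,A,E,f,D,B]
After op 6 (rotate(+1)): offset=0, physical=[A,E,f,D,B,F], logical=[A,E,f,D,B,F]
After op 7 (rotate(-2)): offset=4, physical=[A,E,f,D,B,F], logical=[B,F,A,E,f,D]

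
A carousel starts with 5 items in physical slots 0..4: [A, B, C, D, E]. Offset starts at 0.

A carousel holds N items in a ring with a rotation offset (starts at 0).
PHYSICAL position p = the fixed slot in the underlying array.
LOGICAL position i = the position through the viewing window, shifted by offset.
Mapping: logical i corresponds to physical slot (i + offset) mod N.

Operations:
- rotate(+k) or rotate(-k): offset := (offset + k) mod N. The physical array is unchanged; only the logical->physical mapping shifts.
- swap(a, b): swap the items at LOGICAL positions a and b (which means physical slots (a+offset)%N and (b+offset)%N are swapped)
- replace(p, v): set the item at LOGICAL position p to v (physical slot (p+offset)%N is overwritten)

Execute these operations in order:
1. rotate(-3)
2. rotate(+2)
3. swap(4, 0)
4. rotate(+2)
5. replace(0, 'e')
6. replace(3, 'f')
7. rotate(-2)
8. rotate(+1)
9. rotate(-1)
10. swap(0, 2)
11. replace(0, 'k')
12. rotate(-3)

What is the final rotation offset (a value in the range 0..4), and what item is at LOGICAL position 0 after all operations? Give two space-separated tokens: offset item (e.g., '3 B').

After op 1 (rotate(-3)): offset=2, physical=[A,B,C,D,E], logical=[C,D,E,A,B]
After op 2 (rotate(+2)): offset=4, physical=[A,B,C,D,E], logical=[E,A,B,C,D]
After op 3 (swap(4, 0)): offset=4, physical=[A,B,C,E,D], logical=[D,A,B,C,E]
After op 4 (rotate(+2)): offset=1, physical=[A,B,C,E,D], logical=[B,C,E,D,A]
After op 5 (replace(0, 'e')): offset=1, physical=[A,e,C,E,D], logical=[e,C,E,D,A]
After op 6 (replace(3, 'f')): offset=1, physical=[A,e,C,E,f], logical=[e,C,E,f,A]
After op 7 (rotate(-2)): offset=4, physical=[A,e,C,E,f], logical=[f,A,e,C,E]
After op 8 (rotate(+1)): offset=0, physical=[A,e,C,E,f], logical=[A,e,C,E,f]
After op 9 (rotate(-1)): offset=4, physical=[A,e,C,E,f], logical=[f,A,e,C,E]
After op 10 (swap(0, 2)): offset=4, physical=[A,f,C,E,e], logical=[e,A,f,C,E]
After op 11 (replace(0, 'k')): offset=4, physical=[A,f,C,E,k], logical=[k,A,f,C,E]
After op 12 (rotate(-3)): offset=1, physical=[A,f,C,E,k], logical=[f,C,E,k,A]

Answer: 1 f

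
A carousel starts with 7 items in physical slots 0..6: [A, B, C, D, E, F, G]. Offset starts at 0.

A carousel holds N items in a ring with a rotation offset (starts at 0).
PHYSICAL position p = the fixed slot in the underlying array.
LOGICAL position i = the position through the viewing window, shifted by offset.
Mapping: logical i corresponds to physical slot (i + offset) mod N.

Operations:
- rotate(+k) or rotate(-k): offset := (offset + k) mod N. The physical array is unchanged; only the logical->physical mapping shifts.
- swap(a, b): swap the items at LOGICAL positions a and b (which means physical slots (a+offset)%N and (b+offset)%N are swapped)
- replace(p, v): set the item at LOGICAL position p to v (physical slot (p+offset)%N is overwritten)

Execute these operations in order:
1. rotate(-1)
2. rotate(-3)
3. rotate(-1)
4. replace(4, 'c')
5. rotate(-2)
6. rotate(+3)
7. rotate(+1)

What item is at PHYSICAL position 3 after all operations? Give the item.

After op 1 (rotate(-1)): offset=6, physical=[A,B,C,D,E,F,G], logical=[G,A,B,C,D,E,F]
After op 2 (rotate(-3)): offset=3, physical=[A,B,C,D,E,F,G], logical=[D,E,F,G,A,B,C]
After op 3 (rotate(-1)): offset=2, physical=[A,B,C,D,E,F,G], logical=[C,D,E,F,G,A,B]
After op 4 (replace(4, 'c')): offset=2, physical=[A,B,C,D,E,F,c], logical=[C,D,E,F,c,A,B]
After op 5 (rotate(-2)): offset=0, physical=[A,B,C,D,E,F,c], logical=[A,B,C,D,E,F,c]
After op 6 (rotate(+3)): offset=3, physical=[A,B,C,D,E,F,c], logical=[D,E,F,c,A,B,C]
After op 7 (rotate(+1)): offset=4, physical=[A,B,C,D,E,F,c], logical=[E,F,c,A,B,C,D]

Answer: D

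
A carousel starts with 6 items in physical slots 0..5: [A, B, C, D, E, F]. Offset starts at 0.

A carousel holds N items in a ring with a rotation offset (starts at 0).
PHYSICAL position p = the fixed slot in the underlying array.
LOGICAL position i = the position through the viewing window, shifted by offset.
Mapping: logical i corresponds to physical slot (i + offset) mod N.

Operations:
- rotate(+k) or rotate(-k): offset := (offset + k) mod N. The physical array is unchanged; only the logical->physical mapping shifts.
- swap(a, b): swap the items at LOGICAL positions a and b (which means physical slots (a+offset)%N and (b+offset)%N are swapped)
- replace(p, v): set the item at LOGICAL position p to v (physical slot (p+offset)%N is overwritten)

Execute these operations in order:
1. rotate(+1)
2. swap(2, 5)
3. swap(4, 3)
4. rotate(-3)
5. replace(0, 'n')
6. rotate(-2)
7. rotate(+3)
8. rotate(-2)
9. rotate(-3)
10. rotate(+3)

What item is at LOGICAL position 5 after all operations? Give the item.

After op 1 (rotate(+1)): offset=1, physical=[A,B,C,D,E,F], logical=[B,C,D,E,F,A]
After op 2 (swap(2, 5)): offset=1, physical=[D,B,C,A,E,F], logical=[B,C,A,E,F,D]
After op 3 (swap(4, 3)): offset=1, physical=[D,B,C,A,F,E], logical=[B,C,A,F,E,D]
After op 4 (rotate(-3)): offset=4, physical=[D,B,C,A,F,E], logical=[F,E,D,B,C,A]
After op 5 (replace(0, 'n')): offset=4, physical=[D,B,C,A,n,E], logical=[n,E,D,B,C,A]
After op 6 (rotate(-2)): offset=2, physical=[D,B,C,A,n,E], logical=[C,A,n,E,D,B]
After op 7 (rotate(+3)): offset=5, physical=[D,B,C,A,n,E], logical=[E,D,B,C,A,n]
After op 8 (rotate(-2)): offset=3, physical=[D,B,C,A,n,E], logical=[A,n,E,D,B,C]
After op 9 (rotate(-3)): offset=0, physical=[D,B,C,A,n,E], logical=[D,B,C,A,n,E]
After op 10 (rotate(+3)): offset=3, physical=[D,B,C,A,n,E], logical=[A,n,E,D,B,C]

Answer: C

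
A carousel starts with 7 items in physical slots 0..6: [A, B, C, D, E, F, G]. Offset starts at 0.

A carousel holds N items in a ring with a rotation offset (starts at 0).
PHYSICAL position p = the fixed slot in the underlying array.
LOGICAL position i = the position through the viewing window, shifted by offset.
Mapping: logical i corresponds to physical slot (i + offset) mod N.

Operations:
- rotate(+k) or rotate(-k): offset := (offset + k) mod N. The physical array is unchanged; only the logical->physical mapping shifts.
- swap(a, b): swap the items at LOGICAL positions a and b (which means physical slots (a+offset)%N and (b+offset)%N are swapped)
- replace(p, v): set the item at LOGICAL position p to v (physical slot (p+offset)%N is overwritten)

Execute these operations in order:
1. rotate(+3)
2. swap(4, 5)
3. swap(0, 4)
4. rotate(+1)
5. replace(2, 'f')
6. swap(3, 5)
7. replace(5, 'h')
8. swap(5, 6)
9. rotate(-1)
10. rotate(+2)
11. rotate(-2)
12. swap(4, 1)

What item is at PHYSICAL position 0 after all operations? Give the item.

Answer: E

Derivation:
After op 1 (rotate(+3)): offset=3, physical=[A,B,C,D,E,F,G], logical=[D,E,F,G,A,B,C]
After op 2 (swap(4, 5)): offset=3, physical=[B,A,C,D,E,F,G], logical=[D,E,F,G,B,A,C]
After op 3 (swap(0, 4)): offset=3, physical=[D,A,C,B,E,F,G], logical=[B,E,F,G,D,A,C]
After op 4 (rotate(+1)): offset=4, physical=[D,A,C,B,E,F,G], logical=[E,F,G,D,A,C,B]
After op 5 (replace(2, 'f')): offset=4, physical=[D,A,C,B,E,F,f], logical=[E,F,f,D,A,C,B]
After op 6 (swap(3, 5)): offset=4, physical=[C,A,D,B,E,F,f], logical=[E,F,f,C,A,D,B]
After op 7 (replace(5, 'h')): offset=4, physical=[C,A,h,B,E,F,f], logical=[E,F,f,C,A,h,B]
After op 8 (swap(5, 6)): offset=4, physical=[C,A,B,h,E,F,f], logical=[E,F,f,C,A,B,h]
After op 9 (rotate(-1)): offset=3, physical=[C,A,B,h,E,F,f], logical=[h,E,F,f,C,A,B]
After op 10 (rotate(+2)): offset=5, physical=[C,A,B,h,E,F,f], logical=[F,f,C,A,B,h,E]
After op 11 (rotate(-2)): offset=3, physical=[C,A,B,h,E,F,f], logical=[h,E,F,f,C,A,B]
After op 12 (swap(4, 1)): offset=3, physical=[E,A,B,h,C,F,f], logical=[h,C,F,f,E,A,B]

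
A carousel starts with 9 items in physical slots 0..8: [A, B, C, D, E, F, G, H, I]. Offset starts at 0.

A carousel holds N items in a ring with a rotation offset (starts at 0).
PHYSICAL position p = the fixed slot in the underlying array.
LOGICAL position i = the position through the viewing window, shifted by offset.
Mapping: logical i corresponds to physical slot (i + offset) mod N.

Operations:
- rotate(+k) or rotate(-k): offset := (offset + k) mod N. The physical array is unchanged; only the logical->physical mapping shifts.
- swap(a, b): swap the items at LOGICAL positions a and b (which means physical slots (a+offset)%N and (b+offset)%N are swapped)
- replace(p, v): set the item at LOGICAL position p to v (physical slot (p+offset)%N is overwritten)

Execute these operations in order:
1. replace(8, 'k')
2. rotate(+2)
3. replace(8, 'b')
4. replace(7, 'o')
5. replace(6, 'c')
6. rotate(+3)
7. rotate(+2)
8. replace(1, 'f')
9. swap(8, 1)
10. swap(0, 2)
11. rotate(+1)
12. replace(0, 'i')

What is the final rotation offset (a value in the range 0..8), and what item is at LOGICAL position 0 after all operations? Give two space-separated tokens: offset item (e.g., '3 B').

After op 1 (replace(8, 'k')): offset=0, physical=[A,B,C,D,E,F,G,H,k], logical=[A,B,C,D,E,F,G,H,k]
After op 2 (rotate(+2)): offset=2, physical=[A,B,C,D,E,F,G,H,k], logical=[C,D,E,F,G,H,k,A,B]
After op 3 (replace(8, 'b')): offset=2, physical=[A,b,C,D,E,F,G,H,k], logical=[C,D,E,F,G,H,k,A,b]
After op 4 (replace(7, 'o')): offset=2, physical=[o,b,C,D,E,F,G,H,k], logical=[C,D,E,F,G,H,k,o,b]
After op 5 (replace(6, 'c')): offset=2, physical=[o,b,C,D,E,F,G,H,c], logical=[C,D,E,F,G,H,c,o,b]
After op 6 (rotate(+3)): offset=5, physical=[o,b,C,D,E,F,G,H,c], logical=[F,G,H,c,o,b,C,D,E]
After op 7 (rotate(+2)): offset=7, physical=[o,b,C,D,E,F,G,H,c], logical=[H,c,o,b,C,D,E,F,G]
After op 8 (replace(1, 'f')): offset=7, physical=[o,b,C,D,E,F,G,H,f], logical=[H,f,o,b,C,D,E,F,G]
After op 9 (swap(8, 1)): offset=7, physical=[o,b,C,D,E,F,f,H,G], logical=[H,G,o,b,C,D,E,F,f]
After op 10 (swap(0, 2)): offset=7, physical=[H,b,C,D,E,F,f,o,G], logical=[o,G,H,b,C,D,E,F,f]
After op 11 (rotate(+1)): offset=8, physical=[H,b,C,D,E,F,f,o,G], logical=[G,H,b,C,D,E,F,f,o]
After op 12 (replace(0, 'i')): offset=8, physical=[H,b,C,D,E,F,f,o,i], logical=[i,H,b,C,D,E,F,f,o]

Answer: 8 i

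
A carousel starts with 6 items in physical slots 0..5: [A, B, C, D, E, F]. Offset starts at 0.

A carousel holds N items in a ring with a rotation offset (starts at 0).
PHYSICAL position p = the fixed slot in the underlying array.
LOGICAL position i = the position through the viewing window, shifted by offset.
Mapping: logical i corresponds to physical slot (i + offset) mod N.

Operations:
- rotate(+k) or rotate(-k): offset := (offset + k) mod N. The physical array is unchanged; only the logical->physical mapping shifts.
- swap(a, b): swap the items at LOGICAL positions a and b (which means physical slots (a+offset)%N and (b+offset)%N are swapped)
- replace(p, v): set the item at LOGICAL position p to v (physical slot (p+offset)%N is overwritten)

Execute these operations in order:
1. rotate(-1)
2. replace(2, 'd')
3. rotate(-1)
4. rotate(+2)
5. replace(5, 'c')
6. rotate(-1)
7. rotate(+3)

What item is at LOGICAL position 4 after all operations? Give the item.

Answer: A

Derivation:
After op 1 (rotate(-1)): offset=5, physical=[A,B,C,D,E,F], logical=[F,A,B,C,D,E]
After op 2 (replace(2, 'd')): offset=5, physical=[A,d,C,D,E,F], logical=[F,A,d,C,D,E]
After op 3 (rotate(-1)): offset=4, physical=[A,d,C,D,E,F], logical=[E,F,A,d,C,D]
After op 4 (rotate(+2)): offset=0, physical=[A,d,C,D,E,F], logical=[A,d,C,D,E,F]
After op 5 (replace(5, 'c')): offset=0, physical=[A,d,C,D,E,c], logical=[A,d,C,D,E,c]
After op 6 (rotate(-1)): offset=5, physical=[A,d,C,D,E,c], logical=[c,A,d,C,D,E]
After op 7 (rotate(+3)): offset=2, physical=[A,d,C,D,E,c], logical=[C,D,E,c,A,d]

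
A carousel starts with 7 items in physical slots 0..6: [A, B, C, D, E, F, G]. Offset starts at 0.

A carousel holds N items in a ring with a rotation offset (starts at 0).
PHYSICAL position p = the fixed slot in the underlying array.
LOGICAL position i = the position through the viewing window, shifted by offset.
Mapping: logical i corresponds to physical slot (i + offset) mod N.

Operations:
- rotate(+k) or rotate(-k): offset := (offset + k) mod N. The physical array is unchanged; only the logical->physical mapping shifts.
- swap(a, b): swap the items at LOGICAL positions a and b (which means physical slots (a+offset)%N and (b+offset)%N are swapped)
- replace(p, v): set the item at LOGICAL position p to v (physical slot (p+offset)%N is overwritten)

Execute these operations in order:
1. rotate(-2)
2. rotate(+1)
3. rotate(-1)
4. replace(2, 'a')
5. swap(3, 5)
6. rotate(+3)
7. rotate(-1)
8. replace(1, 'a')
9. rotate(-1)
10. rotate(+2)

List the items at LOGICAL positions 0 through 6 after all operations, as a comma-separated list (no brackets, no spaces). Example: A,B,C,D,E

After op 1 (rotate(-2)): offset=5, physical=[A,B,C,D,E,F,G], logical=[F,G,A,B,C,D,E]
After op 2 (rotate(+1)): offset=6, physical=[A,B,C,D,E,F,G], logical=[G,A,B,C,D,E,F]
After op 3 (rotate(-1)): offset=5, physical=[A,B,C,D,E,F,G], logical=[F,G,A,B,C,D,E]
After op 4 (replace(2, 'a')): offset=5, physical=[a,B,C,D,E,F,G], logical=[F,G,a,B,C,D,E]
After op 5 (swap(3, 5)): offset=5, physical=[a,D,C,B,E,F,G], logical=[F,G,a,D,C,B,E]
After op 6 (rotate(+3)): offset=1, physical=[a,D,C,B,E,F,G], logical=[D,C,B,E,F,G,a]
After op 7 (rotate(-1)): offset=0, physical=[a,D,C,B,E,F,G], logical=[a,D,C,B,E,F,G]
After op 8 (replace(1, 'a')): offset=0, physical=[a,a,C,B,E,F,G], logical=[a,a,C,B,E,F,G]
After op 9 (rotate(-1)): offset=6, physical=[a,a,C,B,E,F,G], logical=[G,a,a,C,B,E,F]
After op 10 (rotate(+2)): offset=1, physical=[a,a,C,B,E,F,G], logical=[a,C,B,E,F,G,a]

Answer: a,C,B,E,F,G,a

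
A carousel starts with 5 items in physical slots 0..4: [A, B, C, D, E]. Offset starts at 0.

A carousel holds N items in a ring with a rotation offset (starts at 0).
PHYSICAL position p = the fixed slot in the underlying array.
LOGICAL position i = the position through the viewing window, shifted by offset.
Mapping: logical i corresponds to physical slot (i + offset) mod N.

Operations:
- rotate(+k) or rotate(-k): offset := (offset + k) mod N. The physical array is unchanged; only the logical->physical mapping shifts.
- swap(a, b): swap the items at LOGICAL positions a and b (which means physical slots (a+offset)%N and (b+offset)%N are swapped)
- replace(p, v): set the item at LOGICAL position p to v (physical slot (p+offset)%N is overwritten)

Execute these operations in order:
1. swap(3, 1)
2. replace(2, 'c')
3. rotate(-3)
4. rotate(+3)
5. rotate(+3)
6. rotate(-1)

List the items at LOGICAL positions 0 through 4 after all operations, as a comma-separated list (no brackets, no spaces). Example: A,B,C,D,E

Answer: c,B,E,A,D

Derivation:
After op 1 (swap(3, 1)): offset=0, physical=[A,D,C,B,E], logical=[A,D,C,B,E]
After op 2 (replace(2, 'c')): offset=0, physical=[A,D,c,B,E], logical=[A,D,c,B,E]
After op 3 (rotate(-3)): offset=2, physical=[A,D,c,B,E], logical=[c,B,E,A,D]
After op 4 (rotate(+3)): offset=0, physical=[A,D,c,B,E], logical=[A,D,c,B,E]
After op 5 (rotate(+3)): offset=3, physical=[A,D,c,B,E], logical=[B,E,A,D,c]
After op 6 (rotate(-1)): offset=2, physical=[A,D,c,B,E], logical=[c,B,E,A,D]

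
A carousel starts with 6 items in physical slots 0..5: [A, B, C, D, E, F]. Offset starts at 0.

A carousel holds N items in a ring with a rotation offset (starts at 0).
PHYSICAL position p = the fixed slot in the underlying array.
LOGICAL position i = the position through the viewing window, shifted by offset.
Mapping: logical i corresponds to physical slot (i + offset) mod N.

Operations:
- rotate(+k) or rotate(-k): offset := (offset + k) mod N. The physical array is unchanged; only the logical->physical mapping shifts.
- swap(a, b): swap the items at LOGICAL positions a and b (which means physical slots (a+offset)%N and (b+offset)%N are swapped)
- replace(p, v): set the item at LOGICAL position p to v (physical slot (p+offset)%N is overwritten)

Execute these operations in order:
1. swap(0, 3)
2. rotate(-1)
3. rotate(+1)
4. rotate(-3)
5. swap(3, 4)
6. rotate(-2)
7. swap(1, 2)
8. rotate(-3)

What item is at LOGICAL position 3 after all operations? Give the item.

Answer: D

Derivation:
After op 1 (swap(0, 3)): offset=0, physical=[D,B,C,A,E,F], logical=[D,B,C,A,E,F]
After op 2 (rotate(-1)): offset=5, physical=[D,B,C,A,E,F], logical=[F,D,B,C,A,E]
After op 3 (rotate(+1)): offset=0, physical=[D,B,C,A,E,F], logical=[D,B,C,A,E,F]
After op 4 (rotate(-3)): offset=3, physical=[D,B,C,A,E,F], logical=[A,E,F,D,B,C]
After op 5 (swap(3, 4)): offset=3, physical=[B,D,C,A,E,F], logical=[A,E,F,B,D,C]
After op 6 (rotate(-2)): offset=1, physical=[B,D,C,A,E,F], logical=[D,C,A,E,F,B]
After op 7 (swap(1, 2)): offset=1, physical=[B,D,A,C,E,F], logical=[D,A,C,E,F,B]
After op 8 (rotate(-3)): offset=4, physical=[B,D,A,C,E,F], logical=[E,F,B,D,A,C]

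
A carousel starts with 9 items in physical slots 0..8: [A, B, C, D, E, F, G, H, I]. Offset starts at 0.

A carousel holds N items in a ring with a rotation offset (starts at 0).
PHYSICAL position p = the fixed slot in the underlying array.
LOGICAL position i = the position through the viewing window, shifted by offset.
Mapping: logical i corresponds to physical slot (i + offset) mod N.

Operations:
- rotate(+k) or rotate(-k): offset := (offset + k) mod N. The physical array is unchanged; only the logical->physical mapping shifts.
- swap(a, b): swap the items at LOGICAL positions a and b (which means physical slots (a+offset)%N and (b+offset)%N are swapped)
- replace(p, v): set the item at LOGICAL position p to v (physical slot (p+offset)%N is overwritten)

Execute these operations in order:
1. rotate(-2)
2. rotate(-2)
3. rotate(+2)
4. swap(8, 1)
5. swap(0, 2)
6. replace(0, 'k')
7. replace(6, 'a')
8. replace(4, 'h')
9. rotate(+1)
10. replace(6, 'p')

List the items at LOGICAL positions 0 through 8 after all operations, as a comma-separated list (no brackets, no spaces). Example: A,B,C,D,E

After op 1 (rotate(-2)): offset=7, physical=[A,B,C,D,E,F,G,H,I], logical=[H,I,A,B,C,D,E,F,G]
After op 2 (rotate(-2)): offset=5, physical=[A,B,C,D,E,F,G,H,I], logical=[F,G,H,I,A,B,C,D,E]
After op 3 (rotate(+2)): offset=7, physical=[A,B,C,D,E,F,G,H,I], logical=[H,I,A,B,C,D,E,F,G]
After op 4 (swap(8, 1)): offset=7, physical=[A,B,C,D,E,F,I,H,G], logical=[H,G,A,B,C,D,E,F,I]
After op 5 (swap(0, 2)): offset=7, physical=[H,B,C,D,E,F,I,A,G], logical=[A,G,H,B,C,D,E,F,I]
After op 6 (replace(0, 'k')): offset=7, physical=[H,B,C,D,E,F,I,k,G], logical=[k,G,H,B,C,D,E,F,I]
After op 7 (replace(6, 'a')): offset=7, physical=[H,B,C,D,a,F,I,k,G], logical=[k,G,H,B,C,D,a,F,I]
After op 8 (replace(4, 'h')): offset=7, physical=[H,B,h,D,a,F,I,k,G], logical=[k,G,H,B,h,D,a,F,I]
After op 9 (rotate(+1)): offset=8, physical=[H,B,h,D,a,F,I,k,G], logical=[G,H,B,h,D,a,F,I,k]
After op 10 (replace(6, 'p')): offset=8, physical=[H,B,h,D,a,p,I,k,G], logical=[G,H,B,h,D,a,p,I,k]

Answer: G,H,B,h,D,a,p,I,k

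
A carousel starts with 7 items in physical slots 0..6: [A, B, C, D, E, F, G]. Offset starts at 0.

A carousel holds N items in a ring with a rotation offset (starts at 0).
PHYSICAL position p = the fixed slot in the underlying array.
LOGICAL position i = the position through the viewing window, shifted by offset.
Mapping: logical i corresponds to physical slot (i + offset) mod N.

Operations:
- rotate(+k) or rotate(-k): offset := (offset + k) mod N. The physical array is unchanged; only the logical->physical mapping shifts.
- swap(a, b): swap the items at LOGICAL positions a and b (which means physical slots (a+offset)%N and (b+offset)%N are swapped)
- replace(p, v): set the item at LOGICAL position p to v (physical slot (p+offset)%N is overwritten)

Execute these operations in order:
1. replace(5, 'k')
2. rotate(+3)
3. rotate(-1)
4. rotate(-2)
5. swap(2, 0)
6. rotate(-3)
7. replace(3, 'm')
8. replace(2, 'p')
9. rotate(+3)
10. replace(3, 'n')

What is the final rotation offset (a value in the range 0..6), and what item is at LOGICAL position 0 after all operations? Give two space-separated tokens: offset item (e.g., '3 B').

After op 1 (replace(5, 'k')): offset=0, physical=[A,B,C,D,E,k,G], logical=[A,B,C,D,E,k,G]
After op 2 (rotate(+3)): offset=3, physical=[A,B,C,D,E,k,G], logical=[D,E,k,G,A,B,C]
After op 3 (rotate(-1)): offset=2, physical=[A,B,C,D,E,k,G], logical=[C,D,E,k,G,A,B]
After op 4 (rotate(-2)): offset=0, physical=[A,B,C,D,E,k,G], logical=[A,B,C,D,E,k,G]
After op 5 (swap(2, 0)): offset=0, physical=[C,B,A,D,E,k,G], logical=[C,B,A,D,E,k,G]
After op 6 (rotate(-3)): offset=4, physical=[C,B,A,D,E,k,G], logical=[E,k,G,C,B,A,D]
After op 7 (replace(3, 'm')): offset=4, physical=[m,B,A,D,E,k,G], logical=[E,k,G,m,B,A,D]
After op 8 (replace(2, 'p')): offset=4, physical=[m,B,A,D,E,k,p], logical=[E,k,p,m,B,A,D]
After op 9 (rotate(+3)): offset=0, physical=[m,B,A,D,E,k,p], logical=[m,B,A,D,E,k,p]
After op 10 (replace(3, 'n')): offset=0, physical=[m,B,A,n,E,k,p], logical=[m,B,A,n,E,k,p]

Answer: 0 m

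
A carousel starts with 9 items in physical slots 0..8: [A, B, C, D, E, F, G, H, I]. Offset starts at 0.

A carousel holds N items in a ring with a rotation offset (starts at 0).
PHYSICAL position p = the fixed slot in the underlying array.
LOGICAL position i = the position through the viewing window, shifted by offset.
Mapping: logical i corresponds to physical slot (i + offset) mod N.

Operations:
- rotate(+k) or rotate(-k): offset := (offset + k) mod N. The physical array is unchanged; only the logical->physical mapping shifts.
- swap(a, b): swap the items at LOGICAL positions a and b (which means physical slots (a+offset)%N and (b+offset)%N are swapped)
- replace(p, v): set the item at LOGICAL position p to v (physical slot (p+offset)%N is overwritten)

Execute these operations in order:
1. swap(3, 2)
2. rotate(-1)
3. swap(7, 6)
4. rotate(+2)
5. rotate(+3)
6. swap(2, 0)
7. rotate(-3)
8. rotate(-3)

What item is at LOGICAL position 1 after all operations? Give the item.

After op 1 (swap(3, 2)): offset=0, physical=[A,B,D,C,E,F,G,H,I], logical=[A,B,D,C,E,F,G,H,I]
After op 2 (rotate(-1)): offset=8, physical=[A,B,D,C,E,F,G,H,I], logical=[I,A,B,D,C,E,F,G,H]
After op 3 (swap(7, 6)): offset=8, physical=[A,B,D,C,E,G,F,H,I], logical=[I,A,B,D,C,E,G,F,H]
After op 4 (rotate(+2)): offset=1, physical=[A,B,D,C,E,G,F,H,I], logical=[B,D,C,E,G,F,H,I,A]
After op 5 (rotate(+3)): offset=4, physical=[A,B,D,C,E,G,F,H,I], logical=[E,G,F,H,I,A,B,D,C]
After op 6 (swap(2, 0)): offset=4, physical=[A,B,D,C,F,G,E,H,I], logical=[F,G,E,H,I,A,B,D,C]
After op 7 (rotate(-3)): offset=1, physical=[A,B,D,C,F,G,E,H,I], logical=[B,D,C,F,G,E,H,I,A]
After op 8 (rotate(-3)): offset=7, physical=[A,B,D,C,F,G,E,H,I], logical=[H,I,A,B,D,C,F,G,E]

Answer: I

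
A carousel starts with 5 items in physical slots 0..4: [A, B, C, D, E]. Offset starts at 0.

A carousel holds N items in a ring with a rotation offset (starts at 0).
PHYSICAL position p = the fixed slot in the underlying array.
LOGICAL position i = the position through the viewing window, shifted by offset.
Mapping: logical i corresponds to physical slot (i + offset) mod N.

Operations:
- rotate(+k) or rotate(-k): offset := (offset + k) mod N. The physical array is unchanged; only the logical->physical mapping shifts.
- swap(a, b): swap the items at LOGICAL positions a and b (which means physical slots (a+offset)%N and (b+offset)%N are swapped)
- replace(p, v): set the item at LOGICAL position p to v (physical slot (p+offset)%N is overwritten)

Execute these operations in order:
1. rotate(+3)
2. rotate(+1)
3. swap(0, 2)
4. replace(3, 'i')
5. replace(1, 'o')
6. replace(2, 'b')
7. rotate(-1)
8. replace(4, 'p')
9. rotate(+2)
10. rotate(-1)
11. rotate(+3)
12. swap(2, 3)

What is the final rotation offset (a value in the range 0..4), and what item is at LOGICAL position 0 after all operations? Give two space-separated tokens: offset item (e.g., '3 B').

After op 1 (rotate(+3)): offset=3, physical=[A,B,C,D,E], logical=[D,E,A,B,C]
After op 2 (rotate(+1)): offset=4, physical=[A,B,C,D,E], logical=[E,A,B,C,D]
After op 3 (swap(0, 2)): offset=4, physical=[A,E,C,D,B], logical=[B,A,E,C,D]
After op 4 (replace(3, 'i')): offset=4, physical=[A,E,i,D,B], logical=[B,A,E,i,D]
After op 5 (replace(1, 'o')): offset=4, physical=[o,E,i,D,B], logical=[B,o,E,i,D]
After op 6 (replace(2, 'b')): offset=4, physical=[o,b,i,D,B], logical=[B,o,b,i,D]
After op 7 (rotate(-1)): offset=3, physical=[o,b,i,D,B], logical=[D,B,o,b,i]
After op 8 (replace(4, 'p')): offset=3, physical=[o,b,p,D,B], logical=[D,B,o,b,p]
After op 9 (rotate(+2)): offset=0, physical=[o,b,p,D,B], logical=[o,b,p,D,B]
After op 10 (rotate(-1)): offset=4, physical=[o,b,p,D,B], logical=[B,o,b,p,D]
After op 11 (rotate(+3)): offset=2, physical=[o,b,p,D,B], logical=[p,D,B,o,b]
After op 12 (swap(2, 3)): offset=2, physical=[B,b,p,D,o], logical=[p,D,o,B,b]

Answer: 2 p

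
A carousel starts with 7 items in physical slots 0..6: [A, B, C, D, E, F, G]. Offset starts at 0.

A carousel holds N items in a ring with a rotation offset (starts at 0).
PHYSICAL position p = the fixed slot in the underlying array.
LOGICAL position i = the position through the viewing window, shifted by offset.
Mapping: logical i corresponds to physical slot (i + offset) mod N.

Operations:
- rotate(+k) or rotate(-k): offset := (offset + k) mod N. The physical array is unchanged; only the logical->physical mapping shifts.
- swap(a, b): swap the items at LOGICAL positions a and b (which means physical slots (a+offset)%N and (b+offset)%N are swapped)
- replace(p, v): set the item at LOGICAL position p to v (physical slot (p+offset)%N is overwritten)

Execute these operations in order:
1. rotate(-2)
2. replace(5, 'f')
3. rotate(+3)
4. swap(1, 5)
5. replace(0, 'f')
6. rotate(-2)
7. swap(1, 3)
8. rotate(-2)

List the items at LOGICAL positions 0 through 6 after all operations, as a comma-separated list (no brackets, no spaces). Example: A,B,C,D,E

After op 1 (rotate(-2)): offset=5, physical=[A,B,C,D,E,F,G], logical=[F,G,A,B,C,D,E]
After op 2 (replace(5, 'f')): offset=5, physical=[A,B,C,f,E,F,G], logical=[F,G,A,B,C,f,E]
After op 3 (rotate(+3)): offset=1, physical=[A,B,C,f,E,F,G], logical=[B,C,f,E,F,G,A]
After op 4 (swap(1, 5)): offset=1, physical=[A,B,G,f,E,F,C], logical=[B,G,f,E,F,C,A]
After op 5 (replace(0, 'f')): offset=1, physical=[A,f,G,f,E,F,C], logical=[f,G,f,E,F,C,A]
After op 6 (rotate(-2)): offset=6, physical=[A,f,G,f,E,F,C], logical=[C,A,f,G,f,E,F]
After op 7 (swap(1, 3)): offset=6, physical=[G,f,A,f,E,F,C], logical=[C,G,f,A,f,E,F]
After op 8 (rotate(-2)): offset=4, physical=[G,f,A,f,E,F,C], logical=[E,F,C,G,f,A,f]

Answer: E,F,C,G,f,A,f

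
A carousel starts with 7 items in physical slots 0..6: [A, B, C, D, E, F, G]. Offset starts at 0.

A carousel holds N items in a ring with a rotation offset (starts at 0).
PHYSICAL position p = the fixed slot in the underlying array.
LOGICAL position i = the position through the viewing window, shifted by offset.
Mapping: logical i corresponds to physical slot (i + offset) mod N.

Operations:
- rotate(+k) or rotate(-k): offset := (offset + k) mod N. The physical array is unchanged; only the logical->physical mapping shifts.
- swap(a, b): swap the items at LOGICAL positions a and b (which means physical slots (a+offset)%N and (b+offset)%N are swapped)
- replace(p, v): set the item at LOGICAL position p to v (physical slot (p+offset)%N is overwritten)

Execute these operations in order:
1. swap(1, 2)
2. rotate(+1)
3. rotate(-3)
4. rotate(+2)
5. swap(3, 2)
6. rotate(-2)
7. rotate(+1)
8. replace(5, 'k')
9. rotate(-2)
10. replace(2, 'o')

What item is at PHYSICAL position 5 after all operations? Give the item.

Answer: F

Derivation:
After op 1 (swap(1, 2)): offset=0, physical=[A,C,B,D,E,F,G], logical=[A,C,B,D,E,F,G]
After op 2 (rotate(+1)): offset=1, physical=[A,C,B,D,E,F,G], logical=[C,B,D,E,F,G,A]
After op 3 (rotate(-3)): offset=5, physical=[A,C,B,D,E,F,G], logical=[F,G,A,C,B,D,E]
After op 4 (rotate(+2)): offset=0, physical=[A,C,B,D,E,F,G], logical=[A,C,B,D,E,F,G]
After op 5 (swap(3, 2)): offset=0, physical=[A,C,D,B,E,F,G], logical=[A,C,D,B,E,F,G]
After op 6 (rotate(-2)): offset=5, physical=[A,C,D,B,E,F,G], logical=[F,G,A,C,D,B,E]
After op 7 (rotate(+1)): offset=6, physical=[A,C,D,B,E,F,G], logical=[G,A,C,D,B,E,F]
After op 8 (replace(5, 'k')): offset=6, physical=[A,C,D,B,k,F,G], logical=[G,A,C,D,B,k,F]
After op 9 (rotate(-2)): offset=4, physical=[A,C,D,B,k,F,G], logical=[k,F,G,A,C,D,B]
After op 10 (replace(2, 'o')): offset=4, physical=[A,C,D,B,k,F,o], logical=[k,F,o,A,C,D,B]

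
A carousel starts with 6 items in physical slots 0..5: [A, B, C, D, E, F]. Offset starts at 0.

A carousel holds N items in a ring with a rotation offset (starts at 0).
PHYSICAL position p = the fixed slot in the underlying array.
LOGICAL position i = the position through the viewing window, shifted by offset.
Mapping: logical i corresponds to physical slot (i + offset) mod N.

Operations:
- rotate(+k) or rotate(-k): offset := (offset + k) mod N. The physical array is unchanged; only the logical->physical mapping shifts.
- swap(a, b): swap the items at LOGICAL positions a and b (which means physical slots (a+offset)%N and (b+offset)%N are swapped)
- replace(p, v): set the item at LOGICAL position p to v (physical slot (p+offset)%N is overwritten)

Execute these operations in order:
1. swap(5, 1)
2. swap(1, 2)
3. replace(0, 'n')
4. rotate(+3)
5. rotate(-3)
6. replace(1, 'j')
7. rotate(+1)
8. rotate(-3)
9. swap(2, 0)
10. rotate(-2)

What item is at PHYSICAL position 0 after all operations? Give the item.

Answer: E

Derivation:
After op 1 (swap(5, 1)): offset=0, physical=[A,F,C,D,E,B], logical=[A,F,C,D,E,B]
After op 2 (swap(1, 2)): offset=0, physical=[A,C,F,D,E,B], logical=[A,C,F,D,E,B]
After op 3 (replace(0, 'n')): offset=0, physical=[n,C,F,D,E,B], logical=[n,C,F,D,E,B]
After op 4 (rotate(+3)): offset=3, physical=[n,C,F,D,E,B], logical=[D,E,B,n,C,F]
After op 5 (rotate(-3)): offset=0, physical=[n,C,F,D,E,B], logical=[n,C,F,D,E,B]
After op 6 (replace(1, 'j')): offset=0, physical=[n,j,F,D,E,B], logical=[n,j,F,D,E,B]
After op 7 (rotate(+1)): offset=1, physical=[n,j,F,D,E,B], logical=[j,F,D,E,B,n]
After op 8 (rotate(-3)): offset=4, physical=[n,j,F,D,E,B], logical=[E,B,n,j,F,D]
After op 9 (swap(2, 0)): offset=4, physical=[E,j,F,D,n,B], logical=[n,B,E,j,F,D]
After op 10 (rotate(-2)): offset=2, physical=[E,j,F,D,n,B], logical=[F,D,n,B,E,j]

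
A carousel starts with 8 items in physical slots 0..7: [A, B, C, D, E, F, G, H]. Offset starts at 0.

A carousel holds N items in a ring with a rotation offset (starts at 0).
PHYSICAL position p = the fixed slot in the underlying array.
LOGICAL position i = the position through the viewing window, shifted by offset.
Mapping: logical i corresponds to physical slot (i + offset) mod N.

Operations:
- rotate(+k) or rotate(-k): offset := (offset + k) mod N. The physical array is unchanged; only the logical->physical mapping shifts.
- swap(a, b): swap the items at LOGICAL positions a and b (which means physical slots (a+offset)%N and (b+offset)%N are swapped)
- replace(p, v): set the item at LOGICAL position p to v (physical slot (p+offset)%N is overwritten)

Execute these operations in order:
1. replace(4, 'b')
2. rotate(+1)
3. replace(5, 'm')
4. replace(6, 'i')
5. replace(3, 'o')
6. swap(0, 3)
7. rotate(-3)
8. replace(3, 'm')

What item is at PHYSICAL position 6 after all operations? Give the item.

Answer: m

Derivation:
After op 1 (replace(4, 'b')): offset=0, physical=[A,B,C,D,b,F,G,H], logical=[A,B,C,D,b,F,G,H]
After op 2 (rotate(+1)): offset=1, physical=[A,B,C,D,b,F,G,H], logical=[B,C,D,b,F,G,H,A]
After op 3 (replace(5, 'm')): offset=1, physical=[A,B,C,D,b,F,m,H], logical=[B,C,D,b,F,m,H,A]
After op 4 (replace(6, 'i')): offset=1, physical=[A,B,C,D,b,F,m,i], logical=[B,C,D,b,F,m,i,A]
After op 5 (replace(3, 'o')): offset=1, physical=[A,B,C,D,o,F,m,i], logical=[B,C,D,o,F,m,i,A]
After op 6 (swap(0, 3)): offset=1, physical=[A,o,C,D,B,F,m,i], logical=[o,C,D,B,F,m,i,A]
After op 7 (rotate(-3)): offset=6, physical=[A,o,C,D,B,F,m,i], logical=[m,i,A,o,C,D,B,F]
After op 8 (replace(3, 'm')): offset=6, physical=[A,m,C,D,B,F,m,i], logical=[m,i,A,m,C,D,B,F]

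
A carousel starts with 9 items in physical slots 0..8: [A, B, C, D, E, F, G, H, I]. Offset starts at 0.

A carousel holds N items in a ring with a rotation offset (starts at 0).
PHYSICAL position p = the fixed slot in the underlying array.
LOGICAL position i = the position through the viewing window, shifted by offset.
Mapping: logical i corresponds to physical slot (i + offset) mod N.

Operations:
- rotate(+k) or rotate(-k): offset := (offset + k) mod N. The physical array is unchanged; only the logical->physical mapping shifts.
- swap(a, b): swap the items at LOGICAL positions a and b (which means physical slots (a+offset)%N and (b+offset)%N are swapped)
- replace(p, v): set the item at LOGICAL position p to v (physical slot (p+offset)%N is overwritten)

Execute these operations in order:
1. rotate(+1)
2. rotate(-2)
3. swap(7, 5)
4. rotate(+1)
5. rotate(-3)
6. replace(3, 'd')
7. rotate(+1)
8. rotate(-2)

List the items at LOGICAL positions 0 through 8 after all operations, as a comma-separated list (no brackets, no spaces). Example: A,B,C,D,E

After op 1 (rotate(+1)): offset=1, physical=[A,B,C,D,E,F,G,H,I], logical=[B,C,D,E,F,G,H,I,A]
After op 2 (rotate(-2)): offset=8, physical=[A,B,C,D,E,F,G,H,I], logical=[I,A,B,C,D,E,F,G,H]
After op 3 (swap(7, 5)): offset=8, physical=[A,B,C,D,G,F,E,H,I], logical=[I,A,B,C,D,G,F,E,H]
After op 4 (rotate(+1)): offset=0, physical=[A,B,C,D,G,F,E,H,I], logical=[A,B,C,D,G,F,E,H,I]
After op 5 (rotate(-3)): offset=6, physical=[A,B,C,D,G,F,E,H,I], logical=[E,H,I,A,B,C,D,G,F]
After op 6 (replace(3, 'd')): offset=6, physical=[d,B,C,D,G,F,E,H,I], logical=[E,H,I,d,B,C,D,G,F]
After op 7 (rotate(+1)): offset=7, physical=[d,B,C,D,G,F,E,H,I], logical=[H,I,d,B,C,D,G,F,E]
After op 8 (rotate(-2)): offset=5, physical=[d,B,C,D,G,F,E,H,I], logical=[F,E,H,I,d,B,C,D,G]

Answer: F,E,H,I,d,B,C,D,G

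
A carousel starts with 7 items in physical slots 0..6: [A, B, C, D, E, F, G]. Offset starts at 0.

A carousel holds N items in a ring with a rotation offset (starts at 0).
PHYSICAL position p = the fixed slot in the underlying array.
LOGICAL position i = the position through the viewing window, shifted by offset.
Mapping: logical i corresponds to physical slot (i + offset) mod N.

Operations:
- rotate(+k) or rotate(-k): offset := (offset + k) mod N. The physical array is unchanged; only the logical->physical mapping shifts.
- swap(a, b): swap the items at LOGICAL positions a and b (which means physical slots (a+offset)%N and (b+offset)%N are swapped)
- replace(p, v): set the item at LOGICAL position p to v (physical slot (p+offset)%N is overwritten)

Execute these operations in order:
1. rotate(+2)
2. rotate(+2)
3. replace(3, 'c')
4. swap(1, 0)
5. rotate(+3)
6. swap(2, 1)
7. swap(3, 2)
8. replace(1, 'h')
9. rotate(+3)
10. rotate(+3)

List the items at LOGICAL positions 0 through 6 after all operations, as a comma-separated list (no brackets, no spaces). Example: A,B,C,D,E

Answer: G,c,h,D,B,F,E

Derivation:
After op 1 (rotate(+2)): offset=2, physical=[A,B,C,D,E,F,G], logical=[C,D,E,F,G,A,B]
After op 2 (rotate(+2)): offset=4, physical=[A,B,C,D,E,F,G], logical=[E,F,G,A,B,C,D]
After op 3 (replace(3, 'c')): offset=4, physical=[c,B,C,D,E,F,G], logical=[E,F,G,c,B,C,D]
After op 4 (swap(1, 0)): offset=4, physical=[c,B,C,D,F,E,G], logical=[F,E,G,c,B,C,D]
After op 5 (rotate(+3)): offset=0, physical=[c,B,C,D,F,E,G], logical=[c,B,C,D,F,E,G]
After op 6 (swap(2, 1)): offset=0, physical=[c,C,B,D,F,E,G], logical=[c,C,B,D,F,E,G]
After op 7 (swap(3, 2)): offset=0, physical=[c,C,D,B,F,E,G], logical=[c,C,D,B,F,E,G]
After op 8 (replace(1, 'h')): offset=0, physical=[c,h,D,B,F,E,G], logical=[c,h,D,B,F,E,G]
After op 9 (rotate(+3)): offset=3, physical=[c,h,D,B,F,E,G], logical=[B,F,E,G,c,h,D]
After op 10 (rotate(+3)): offset=6, physical=[c,h,D,B,F,E,G], logical=[G,c,h,D,B,F,E]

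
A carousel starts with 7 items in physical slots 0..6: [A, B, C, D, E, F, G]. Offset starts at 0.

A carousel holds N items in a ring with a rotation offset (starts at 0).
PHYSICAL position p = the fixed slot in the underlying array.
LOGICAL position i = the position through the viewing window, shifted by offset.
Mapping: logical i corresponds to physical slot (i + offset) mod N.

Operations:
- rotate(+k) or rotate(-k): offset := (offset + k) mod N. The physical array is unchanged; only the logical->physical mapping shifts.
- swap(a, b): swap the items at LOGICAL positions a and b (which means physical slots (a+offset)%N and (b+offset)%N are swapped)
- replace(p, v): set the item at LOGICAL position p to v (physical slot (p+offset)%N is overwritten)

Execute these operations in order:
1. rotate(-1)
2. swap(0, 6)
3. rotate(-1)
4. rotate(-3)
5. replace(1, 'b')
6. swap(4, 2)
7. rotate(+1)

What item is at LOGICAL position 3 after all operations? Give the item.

After op 1 (rotate(-1)): offset=6, physical=[A,B,C,D,E,F,G], logical=[G,A,B,C,D,E,F]
After op 2 (swap(0, 6)): offset=6, physical=[A,B,C,D,E,G,F], logical=[F,A,B,C,D,E,G]
After op 3 (rotate(-1)): offset=5, physical=[A,B,C,D,E,G,F], logical=[G,F,A,B,C,D,E]
After op 4 (rotate(-3)): offset=2, physical=[A,B,C,D,E,G,F], logical=[C,D,E,G,F,A,B]
After op 5 (replace(1, 'b')): offset=2, physical=[A,B,C,b,E,G,F], logical=[C,b,E,G,F,A,B]
After op 6 (swap(4, 2)): offset=2, physical=[A,B,C,b,F,G,E], logical=[C,b,F,G,E,A,B]
After op 7 (rotate(+1)): offset=3, physical=[A,B,C,b,F,G,E], logical=[b,F,G,E,A,B,C]

Answer: E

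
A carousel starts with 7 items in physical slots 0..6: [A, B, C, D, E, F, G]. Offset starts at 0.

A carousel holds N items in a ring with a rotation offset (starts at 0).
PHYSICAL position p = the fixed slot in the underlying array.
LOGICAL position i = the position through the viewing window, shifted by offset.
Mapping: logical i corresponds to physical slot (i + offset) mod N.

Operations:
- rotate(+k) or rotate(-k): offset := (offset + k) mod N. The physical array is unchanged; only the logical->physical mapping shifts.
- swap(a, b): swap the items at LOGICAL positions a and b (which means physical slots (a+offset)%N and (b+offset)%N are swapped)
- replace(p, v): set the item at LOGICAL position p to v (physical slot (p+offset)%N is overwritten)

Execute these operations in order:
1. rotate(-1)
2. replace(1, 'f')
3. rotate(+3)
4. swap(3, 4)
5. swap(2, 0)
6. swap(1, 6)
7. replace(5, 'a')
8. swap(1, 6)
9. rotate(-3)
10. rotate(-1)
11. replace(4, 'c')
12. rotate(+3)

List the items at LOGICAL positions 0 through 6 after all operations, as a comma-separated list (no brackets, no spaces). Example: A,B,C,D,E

After op 1 (rotate(-1)): offset=6, physical=[A,B,C,D,E,F,G], logical=[G,A,B,C,D,E,F]
After op 2 (replace(1, 'f')): offset=6, physical=[f,B,C,D,E,F,G], logical=[G,f,B,C,D,E,F]
After op 3 (rotate(+3)): offset=2, physical=[f,B,C,D,E,F,G], logical=[C,D,E,F,G,f,B]
After op 4 (swap(3, 4)): offset=2, physical=[f,B,C,D,E,G,F], logical=[C,D,E,G,F,f,B]
After op 5 (swap(2, 0)): offset=2, physical=[f,B,E,D,C,G,F], logical=[E,D,C,G,F,f,B]
After op 6 (swap(1, 6)): offset=2, physical=[f,D,E,B,C,G,F], logical=[E,B,C,G,F,f,D]
After op 7 (replace(5, 'a')): offset=2, physical=[a,D,E,B,C,G,F], logical=[E,B,C,G,F,a,D]
After op 8 (swap(1, 6)): offset=2, physical=[a,B,E,D,C,G,F], logical=[E,D,C,G,F,a,B]
After op 9 (rotate(-3)): offset=6, physical=[a,B,E,D,C,G,F], logical=[F,a,B,E,D,C,G]
After op 10 (rotate(-1)): offset=5, physical=[a,B,E,D,C,G,F], logical=[G,F,a,B,E,D,C]
After op 11 (replace(4, 'c')): offset=5, physical=[a,B,c,D,C,G,F], logical=[G,F,a,B,c,D,C]
After op 12 (rotate(+3)): offset=1, physical=[a,B,c,D,C,G,F], logical=[B,c,D,C,G,F,a]

Answer: B,c,D,C,G,F,a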